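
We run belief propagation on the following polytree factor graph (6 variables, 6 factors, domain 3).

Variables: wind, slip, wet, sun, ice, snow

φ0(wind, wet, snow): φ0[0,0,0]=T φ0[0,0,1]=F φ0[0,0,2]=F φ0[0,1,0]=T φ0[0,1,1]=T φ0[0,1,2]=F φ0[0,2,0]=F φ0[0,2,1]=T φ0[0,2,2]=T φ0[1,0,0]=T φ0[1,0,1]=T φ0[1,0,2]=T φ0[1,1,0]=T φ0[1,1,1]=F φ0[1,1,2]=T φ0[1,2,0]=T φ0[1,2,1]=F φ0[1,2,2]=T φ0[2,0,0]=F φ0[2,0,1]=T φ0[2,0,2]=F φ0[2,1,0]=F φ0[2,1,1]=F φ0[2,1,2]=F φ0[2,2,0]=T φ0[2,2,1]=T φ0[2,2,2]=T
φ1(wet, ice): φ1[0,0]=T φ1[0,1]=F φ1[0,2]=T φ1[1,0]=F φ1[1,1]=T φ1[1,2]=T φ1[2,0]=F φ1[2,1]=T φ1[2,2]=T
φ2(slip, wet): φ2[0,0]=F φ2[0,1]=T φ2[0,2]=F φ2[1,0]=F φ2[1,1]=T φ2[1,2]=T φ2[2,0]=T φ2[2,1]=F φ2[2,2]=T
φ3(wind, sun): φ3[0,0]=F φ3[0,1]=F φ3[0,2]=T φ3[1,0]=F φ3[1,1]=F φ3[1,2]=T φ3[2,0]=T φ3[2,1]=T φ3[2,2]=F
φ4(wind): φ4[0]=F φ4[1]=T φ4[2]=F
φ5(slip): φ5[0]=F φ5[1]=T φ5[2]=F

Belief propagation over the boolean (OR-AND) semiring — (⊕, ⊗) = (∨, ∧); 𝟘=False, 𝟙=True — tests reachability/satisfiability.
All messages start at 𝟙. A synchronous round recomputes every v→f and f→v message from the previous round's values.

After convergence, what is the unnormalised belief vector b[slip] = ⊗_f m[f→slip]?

init: all messages = 𝟙 over 3 values
r1 m[φ0→wind] = [T, T, T]
r1 m[φ0→wet] = [T, T, T]
r1 m[φ0→snow] = [T, T, T]
r1 m[φ1→wet] = [T, T, T]
r1 m[φ1→ice] = [T, T, T]
r1 m[φ2→slip] = [T, T, T]
r1 m[φ2→wet] = [T, T, T]
r1 m[φ3→wind] = [T, T, T]
r1 m[φ3→sun] = [T, T, T]
r1 m[φ4→wind] = [F, T, F]
r1 m[φ5→slip] = [F, T, F]
r1 m[wind→φ0] = [T, T, T]
r1 m[wind→φ3] = [T, T, T]
r1 m[wind→φ4] = [T, T, T]
r1 m[slip→φ2] = [T, T, T]
r1 m[slip→φ5] = [T, T, T]
r1 m[wet→φ0] = [T, T, T]
r1 m[wet→φ1] = [T, T, T]
r1 m[wet→φ2] = [T, T, T]
r1 m[sun→φ3] = [T, T, T]
r1 m[ice→φ1] = [T, T, T]
r1 m[snow→φ0] = [T, T, T]
r2 m[φ0→wind] = [T, T, T]
r2 m[φ0→wet] = [T, T, T]
r2 m[φ0→snow] = [T, T, T]
r2 m[φ1→wet] = [T, T, T]
r2 m[φ1→ice] = [T, T, T]
r2 m[φ2→slip] = [T, T, T]
r2 m[φ2→wet] = [T, T, T]
r2 m[φ3→wind] = [T, T, T]
r2 m[φ3→sun] = [T, T, T]
r2 m[φ4→wind] = [F, T, F]
r2 m[φ5→slip] = [F, T, F]
r2 m[wind→φ0] = [F, T, F]
r2 m[wind→φ3] = [F, T, F]
r2 m[wind→φ4] = [T, T, T]
r2 m[slip→φ2] = [F, T, F]
r2 m[slip→φ5] = [T, T, T]
r2 m[wet→φ0] = [T, T, T]
r2 m[wet→φ1] = [T, T, T]
r2 m[wet→φ2] = [T, T, T]
r2 m[sun→φ3] = [T, T, T]
r2 m[ice→φ1] = [T, T, T]
r2 m[snow→φ0] = [T, T, T]
r3 m[φ0→wind] = [T, T, T]
r3 m[φ0→wet] = [T, T, T]
r3 m[φ0→snow] = [T, T, T]
r3 m[φ1→wet] = [T, T, T]
r3 m[φ1→ice] = [T, T, T]
r3 m[φ2→slip] = [T, T, T]
r3 m[φ2→wet] = [F, T, T]
r3 m[φ3→wind] = [T, T, T]
r3 m[φ3→sun] = [F, F, T]
r3 m[φ4→wind] = [F, T, F]
r3 m[φ5→slip] = [F, T, F]
r3 m[wind→φ0] = [F, T, F]
r3 m[wind→φ3] = [F, T, F]
r3 m[wind→φ4] = [T, T, T]
r3 m[slip→φ2] = [F, T, F]
r3 m[slip→φ5] = [T, T, T]
r3 m[wet→φ0] = [T, T, T]
r3 m[wet→φ1] = [T, T, T]
r3 m[wet→φ2] = [T, T, T]
r3 m[sun→φ3] = [T, T, T]
r3 m[ice→φ1] = [T, T, T]
r3 m[snow→φ0] = [T, T, T]
r4 m[φ0→wind] = [T, T, T]
r4 m[φ0→wet] = [T, T, T]
r4 m[φ0→snow] = [T, T, T]
r4 m[φ1→wet] = [T, T, T]
r4 m[φ1→ice] = [T, T, T]
r4 m[φ2→slip] = [T, T, T]
r4 m[φ2→wet] = [F, T, T]
r4 m[φ3→wind] = [T, T, T]
r4 m[φ3→sun] = [F, F, T]
r4 m[φ4→wind] = [F, T, F]
r4 m[φ5→slip] = [F, T, F]
r4 m[wind→φ0] = [F, T, F]
r4 m[wind→φ3] = [F, T, F]
r4 m[wind→φ4] = [T, T, T]
r4 m[slip→φ2] = [F, T, F]
r4 m[slip→φ5] = [T, T, T]
r4 m[wet→φ0] = [F, T, T]
r4 m[wet→φ1] = [F, T, T]
r4 m[wet→φ2] = [T, T, T]
r4 m[sun→φ3] = [T, T, T]
r4 m[ice→φ1] = [T, T, T]
r4 m[snow→φ0] = [T, T, T]
r5 m[φ0→wind] = [T, T, T]
r5 m[φ0→wet] = [T, T, T]
r5 m[φ0→snow] = [T, F, T]
r5 m[φ1→wet] = [T, T, T]
r5 m[φ1→ice] = [F, T, T]
r5 m[φ2→slip] = [T, T, T]
r5 m[φ2→wet] = [F, T, T]
r5 m[φ3→wind] = [T, T, T]
r5 m[φ3→sun] = [F, F, T]
r5 m[φ4→wind] = [F, T, F]
r5 m[φ5→slip] = [F, T, F]
r5 m[wind→φ0] = [F, T, F]
r5 m[wind→φ3] = [F, T, F]
r5 m[wind→φ4] = [T, T, T]
r5 m[slip→φ2] = [F, T, F]
r5 m[slip→φ5] = [T, T, T]
r5 m[wet→φ0] = [F, T, T]
r5 m[wet→φ1] = [F, T, T]
r5 m[wet→φ2] = [T, T, T]
r5 m[sun→φ3] = [T, T, T]
r5 m[ice→φ1] = [T, T, T]
r5 m[snow→φ0] = [T, T, T]
r6 m[φ0→wind] = [T, T, T]
r6 m[φ0→wet] = [T, T, T]
r6 m[φ0→snow] = [T, F, T]
r6 m[φ1→wet] = [T, T, T]
r6 m[φ1→ice] = [F, T, T]
r6 m[φ2→slip] = [T, T, T]
r6 m[φ2→wet] = [F, T, T]
r6 m[φ3→wind] = [T, T, T]
r6 m[φ3→sun] = [F, F, T]
r6 m[φ4→wind] = [F, T, F]
r6 m[φ5→slip] = [F, T, F]
r6 m[wind→φ0] = [F, T, F]
r6 m[wind→φ3] = [F, T, F]
r6 m[wind→φ4] = [T, T, T]
r6 m[slip→φ2] = [F, T, F]
r6 m[slip→φ5] = [T, T, T]
r6 m[wet→φ0] = [F, T, T]
r6 m[wet→φ1] = [F, T, T]
r6 m[wet→φ2] = [T, T, T]
r6 m[sun→φ3] = [T, T, T]
r6 m[ice→φ1] = [T, T, T]
r6 m[snow→φ0] = [T, T, T]
fixed point reached at round 6
b[slip] = ⊗ incoming = [F, T, F]

b[slip] = [F, T, F]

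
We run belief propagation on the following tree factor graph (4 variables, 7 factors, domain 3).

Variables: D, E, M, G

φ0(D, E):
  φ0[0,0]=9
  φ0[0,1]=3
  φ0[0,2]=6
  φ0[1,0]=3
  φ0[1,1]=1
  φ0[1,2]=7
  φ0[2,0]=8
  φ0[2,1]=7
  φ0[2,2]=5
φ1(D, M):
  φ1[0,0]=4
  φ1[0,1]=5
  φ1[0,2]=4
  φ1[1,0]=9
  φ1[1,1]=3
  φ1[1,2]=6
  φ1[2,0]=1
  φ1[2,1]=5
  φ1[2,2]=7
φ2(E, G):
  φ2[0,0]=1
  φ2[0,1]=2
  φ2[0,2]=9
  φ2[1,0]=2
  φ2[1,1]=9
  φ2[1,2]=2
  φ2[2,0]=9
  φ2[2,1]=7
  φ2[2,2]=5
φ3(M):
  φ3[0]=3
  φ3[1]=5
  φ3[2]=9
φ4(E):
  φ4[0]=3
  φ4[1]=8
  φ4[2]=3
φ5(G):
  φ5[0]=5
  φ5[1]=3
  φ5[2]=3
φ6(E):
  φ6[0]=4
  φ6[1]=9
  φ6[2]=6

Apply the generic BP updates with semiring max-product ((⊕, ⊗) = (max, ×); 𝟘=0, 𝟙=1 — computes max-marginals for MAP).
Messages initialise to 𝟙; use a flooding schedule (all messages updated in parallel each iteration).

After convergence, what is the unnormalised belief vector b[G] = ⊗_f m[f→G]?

b[G] = [317520, 857304, 190512]

init: all messages = 𝟙 over 3 values
r1 m[φ0→D] = [9, 7, 8]
r1 m[φ0→E] = [9, 7, 7]
r1 m[φ1→D] = [5, 9, 7]
r1 m[φ1→M] = [9, 5, 7]
r1 m[φ2→E] = [9, 9, 9]
r1 m[φ2→G] = [9, 9, 9]
r1 m[φ3→M] = [3, 5, 9]
r1 m[φ4→E] = [3, 8, 3]
r1 m[φ5→G] = [5, 3, 3]
r1 m[φ6→E] = [4, 9, 6]
r1 m[D→φ0] = [1, 1, 1]
r1 m[D→φ1] = [1, 1, 1]
r1 m[E→φ0] = [1, 1, 1]
r1 m[E→φ2] = [1, 1, 1]
r1 m[E→φ4] = [1, 1, 1]
r1 m[E→φ6] = [1, 1, 1]
r1 m[M→φ1] = [1, 1, 1]
r1 m[M→φ3] = [1, 1, 1]
r1 m[G→φ2] = [1, 1, 1]
r1 m[G→φ5] = [1, 1, 1]
r2 m[φ0→D] = [9, 7, 8]
r2 m[φ0→E] = [9, 7, 7]
r2 m[φ1→D] = [5, 9, 7]
r2 m[φ1→M] = [9, 5, 7]
r2 m[φ2→E] = [9, 9, 9]
r2 m[φ2→G] = [9, 9, 9]
r2 m[φ3→M] = [3, 5, 9]
r2 m[φ4→E] = [3, 8, 3]
r2 m[φ5→G] = [5, 3, 3]
r2 m[φ6→E] = [4, 9, 6]
r2 m[D→φ0] = [5, 9, 7]
r2 m[D→φ1] = [9, 7, 8]
r2 m[E→φ0] = [108, 648, 162]
r2 m[E→φ2] = [108, 504, 126]
r2 m[E→φ4] = [324, 567, 378]
r2 m[E→φ6] = [243, 504, 189]
r2 m[M→φ1] = [3, 5, 9]
r2 m[M→φ3] = [9, 5, 7]
r2 m[G→φ2] = [5, 3, 3]
r2 m[G→φ5] = [9, 9, 9]
r3 m[φ0→D] = [1944, 1134, 4536]
r3 m[φ0→E] = [56, 49, 63]
r3 m[φ1→D] = [36, 54, 63]
r3 m[φ1→M] = [63, 45, 56]
r3 m[φ2→E] = [27, 27, 45]
r3 m[φ2→G] = [1134, 4536, 1008]
r3 m[φ3→M] = [3, 5, 9]
r3 m[φ4→E] = [3, 8, 3]
r3 m[φ5→G] = [5, 3, 3]
r3 m[φ6→E] = [4, 9, 6]
r3 m[D→φ0] = [5, 9, 7]
r3 m[D→φ1] = [9, 7, 8]
r3 m[E→φ0] = [108, 648, 162]
r3 m[E→φ2] = [108, 504, 126]
r3 m[E→φ4] = [324, 567, 378]
r3 m[E→φ6] = [243, 504, 189]
r3 m[M→φ1] = [3, 5, 9]
r3 m[M→φ3] = [9, 5, 7]
r3 m[G→φ2] = [5, 3, 3]
r3 m[G→φ5] = [9, 9, 9]
r4 m[φ0→D] = [1944, 1134, 4536]
r4 m[φ0→E] = [56, 49, 63]
r4 m[φ1→D] = [36, 54, 63]
r4 m[φ1→M] = [63, 45, 56]
r4 m[φ2→E] = [27, 27, 45]
r4 m[φ2→G] = [1134, 4536, 1008]
r4 m[φ3→M] = [3, 5, 9]
r4 m[φ4→E] = [3, 8, 3]
r4 m[φ5→G] = [5, 3, 3]
r4 m[φ6→E] = [4, 9, 6]
r4 m[D→φ0] = [36, 54, 63]
r4 m[D→φ1] = [1944, 1134, 4536]
r4 m[E→φ0] = [324, 1944, 810]
r4 m[E→φ2] = [672, 3528, 1134]
r4 m[E→φ4] = [6048, 11907, 17010]
r4 m[E→φ6] = [4536, 10584, 8505]
r4 m[M→φ1] = [3, 5, 9]
r4 m[M→φ3] = [63, 45, 56]
r4 m[G→φ2] = [5, 3, 3]
r4 m[G→φ5] = [1134, 4536, 1008]
r5 m[φ0→D] = [5832, 5670, 13608]
r5 m[φ0→E] = [504, 441, 378]
r5 m[φ1→D] = [36, 54, 63]
r5 m[φ1→M] = [10206, 22680, 31752]
r5 m[φ2→E] = [27, 27, 45]
r5 m[φ2→G] = [10206, 31752, 7056]
r5 m[φ3→M] = [3, 5, 9]
r5 m[φ4→E] = [3, 8, 3]
r5 m[φ5→G] = [5, 3, 3]
r5 m[φ6→E] = [4, 9, 6]
r5 m[D→φ0] = [36, 54, 63]
r5 m[D→φ1] = [1944, 1134, 4536]
r5 m[E→φ0] = [324, 1944, 810]
r5 m[E→φ2] = [672, 3528, 1134]
r5 m[E→φ4] = [6048, 11907, 17010]
r5 m[E→φ6] = [4536, 10584, 8505]
r5 m[M→φ1] = [3, 5, 9]
r5 m[M→φ3] = [63, 45, 56]
r5 m[G→φ2] = [5, 3, 3]
r5 m[G→φ5] = [1134, 4536, 1008]
r6 m[φ0→D] = [5832, 5670, 13608]
r6 m[φ0→E] = [504, 441, 378]
r6 m[φ1→D] = [36, 54, 63]
r6 m[φ1→M] = [10206, 22680, 31752]
r6 m[φ2→E] = [27, 27, 45]
r6 m[φ2→G] = [10206, 31752, 7056]
r6 m[φ3→M] = [3, 5, 9]
r6 m[φ4→E] = [3, 8, 3]
r6 m[φ5→G] = [5, 3, 3]
r6 m[φ6→E] = [4, 9, 6]
r6 m[D→φ0] = [36, 54, 63]
r6 m[D→φ1] = [5832, 5670, 13608]
r6 m[E→φ0] = [324, 1944, 810]
r6 m[E→φ2] = [6048, 31752, 6804]
r6 m[E→φ4] = [54432, 107163, 102060]
r6 m[E→φ6] = [40824, 95256, 51030]
r6 m[M→φ1] = [3, 5, 9]
r6 m[M→φ3] = [10206, 22680, 31752]
r6 m[G→φ2] = [5, 3, 3]
r6 m[G→φ5] = [10206, 31752, 7056]
r7 m[φ0→D] = [5832, 5670, 13608]
r7 m[φ0→E] = [504, 441, 378]
r7 m[φ1→D] = [36, 54, 63]
r7 m[φ1→M] = [51030, 68040, 95256]
r7 m[φ2→E] = [27, 27, 45]
r7 m[φ2→G] = [63504, 285768, 63504]
r7 m[φ3→M] = [3, 5, 9]
r7 m[φ4→E] = [3, 8, 3]
r7 m[φ5→G] = [5, 3, 3]
r7 m[φ6→E] = [4, 9, 6]
r7 m[D→φ0] = [36, 54, 63]
r7 m[D→φ1] = [5832, 5670, 13608]
r7 m[E→φ0] = [324, 1944, 810]
r7 m[E→φ2] = [6048, 31752, 6804]
r7 m[E→φ4] = [54432, 107163, 102060]
r7 m[E→φ6] = [40824, 95256, 51030]
r7 m[M→φ1] = [3, 5, 9]
r7 m[M→φ3] = [10206, 22680, 31752]
r7 m[G→φ2] = [5, 3, 3]
r7 m[G→φ5] = [10206, 31752, 7056]
r8 m[φ0→D] = [5832, 5670, 13608]
r8 m[φ0→E] = [504, 441, 378]
r8 m[φ1→D] = [36, 54, 63]
r8 m[φ1→M] = [51030, 68040, 95256]
r8 m[φ2→E] = [27, 27, 45]
r8 m[φ2→G] = [63504, 285768, 63504]
r8 m[φ3→M] = [3, 5, 9]
r8 m[φ4→E] = [3, 8, 3]
r8 m[φ5→G] = [5, 3, 3]
r8 m[φ6→E] = [4, 9, 6]
r8 m[D→φ0] = [36, 54, 63]
r8 m[D→φ1] = [5832, 5670, 13608]
r8 m[E→φ0] = [324, 1944, 810]
r8 m[E→φ2] = [6048, 31752, 6804]
r8 m[E→φ4] = [54432, 107163, 102060]
r8 m[E→φ6] = [40824, 95256, 51030]
r8 m[M→φ1] = [3, 5, 9]
r8 m[M→φ3] = [51030, 68040, 95256]
r8 m[G→φ2] = [5, 3, 3]
r8 m[G→φ5] = [63504, 285768, 63504]
r9 m[φ0→D] = [5832, 5670, 13608]
r9 m[φ0→E] = [504, 441, 378]
r9 m[φ1→D] = [36, 54, 63]
r9 m[φ1→M] = [51030, 68040, 95256]
r9 m[φ2→E] = [27, 27, 45]
r9 m[φ2→G] = [63504, 285768, 63504]
r9 m[φ3→M] = [3, 5, 9]
r9 m[φ4→E] = [3, 8, 3]
r9 m[φ5→G] = [5, 3, 3]
r9 m[φ6→E] = [4, 9, 6]
r9 m[D→φ0] = [36, 54, 63]
r9 m[D→φ1] = [5832, 5670, 13608]
r9 m[E→φ0] = [324, 1944, 810]
r9 m[E→φ2] = [6048, 31752, 6804]
r9 m[E→φ4] = [54432, 107163, 102060]
r9 m[E→φ6] = [40824, 95256, 51030]
r9 m[M→φ1] = [3, 5, 9]
r9 m[M→φ3] = [51030, 68040, 95256]
r9 m[G→φ2] = [5, 3, 3]
r9 m[G→φ5] = [63504, 285768, 63504]
fixed point reached at round 9
b[G] = ⊗ incoming = [317520, 857304, 190512]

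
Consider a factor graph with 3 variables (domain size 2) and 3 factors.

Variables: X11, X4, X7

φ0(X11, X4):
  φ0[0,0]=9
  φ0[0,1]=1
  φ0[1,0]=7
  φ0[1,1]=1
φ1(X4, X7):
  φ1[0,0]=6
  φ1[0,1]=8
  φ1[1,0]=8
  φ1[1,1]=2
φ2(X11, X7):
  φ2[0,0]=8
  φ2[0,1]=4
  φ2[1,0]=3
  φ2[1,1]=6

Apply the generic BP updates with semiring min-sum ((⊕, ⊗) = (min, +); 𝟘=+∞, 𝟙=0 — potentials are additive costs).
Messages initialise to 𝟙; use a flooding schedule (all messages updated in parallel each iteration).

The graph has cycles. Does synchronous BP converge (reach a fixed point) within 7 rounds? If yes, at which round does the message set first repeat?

init: all messages = 𝟙 over 2 values
r1 m[φ0→X11] = [1, 1]
r1 m[φ0→X4] = [7, 1]
r1 m[φ1→X4] = [6, 2]
r1 m[φ1→X7] = [6, 2]
r1 m[φ2→X11] = [4, 3]
r1 m[φ2→X7] = [3, 4]
r1 m[X11→φ0] = [0, 0]
r1 m[X11→φ2] = [0, 0]
r1 m[X4→φ0] = [0, 0]
r1 m[X4→φ1] = [0, 0]
r1 m[X7→φ1] = [0, 0]
r1 m[X7→φ2] = [0, 0]
r2 m[φ0→X11] = [1, 1]
r2 m[φ0→X4] = [7, 1]
r2 m[φ1→X4] = [6, 2]
r2 m[φ1→X7] = [6, 2]
r2 m[φ2→X11] = [4, 3]
r2 m[φ2→X7] = [3, 4]
r2 m[X11→φ0] = [4, 3]
r2 m[X11→φ2] = [1, 1]
r2 m[X4→φ0] = [6, 2]
r2 m[X4→φ1] = [7, 1]
r2 m[X7→φ1] = [3, 4]
r2 m[X7→φ2] = [6, 2]
r3 m[φ0→X11] = [3, 3]
r3 m[φ0→X4] = [10, 4]
r3 m[φ1→X4] = [9, 6]
r3 m[φ1→X7] = [9, 3]
r3 m[φ2→X11] = [6, 8]
r3 m[φ2→X7] = [4, 5]
r3 m[X11→φ0] = [4, 3]
r3 m[X11→φ2] = [1, 1]
r3 m[X4→φ0] = [6, 2]
r3 m[X4→φ1] = [7, 1]
r3 m[X7→φ1] = [3, 4]
r3 m[X7→φ2] = [6, 2]
r4 m[φ0→X11] = [3, 3]
r4 m[φ0→X4] = [10, 4]
r4 m[φ1→X4] = [9, 6]
r4 m[φ1→X7] = [9, 3]
r4 m[φ2→X11] = [6, 8]
r4 m[φ2→X7] = [4, 5]
r4 m[X11→φ0] = [6, 8]
r4 m[X11→φ2] = [3, 3]
r4 m[X4→φ0] = [9, 6]
r4 m[X4→φ1] = [10, 4]
r4 m[X7→φ1] = [4, 5]
r4 m[X7→φ2] = [9, 3]
r5 m[φ0→X11] = [7, 7]
r5 m[φ0→X4] = [15, 7]
r5 m[φ1→X4] = [10, 7]
r5 m[φ1→X7] = [12, 6]
r5 m[φ2→X11] = [7, 9]
r5 m[φ2→X7] = [6, 7]
r5 m[X11→φ0] = [6, 8]
r5 m[X11→φ2] = [3, 3]
r5 m[X4→φ0] = [9, 6]
r5 m[X4→φ1] = [10, 4]
r5 m[X7→φ1] = [4, 5]
r5 m[X7→φ2] = [9, 3]
r6 m[φ0→X11] = [7, 7]
r6 m[φ0→X4] = [15, 7]
r6 m[φ1→X4] = [10, 7]
r6 m[φ1→X7] = [12, 6]
r6 m[φ2→X11] = [7, 9]
r6 m[φ2→X7] = [6, 7]
r6 m[X11→φ0] = [7, 9]
r6 m[X11→φ2] = [7, 7]
r6 m[X4→φ0] = [10, 7]
r6 m[X4→φ1] = [15, 7]
r6 m[X7→φ1] = [6, 7]
r6 m[X7→φ2] = [12, 6]
r7 m[φ0→X11] = [8, 8]
r7 m[φ0→X4] = [16, 8]
r7 m[φ1→X4] = [12, 9]
r7 m[φ1→X7] = [15, 9]
r7 m[φ2→X11] = [10, 12]
r7 m[φ2→X7] = [10, 11]
r7 m[X11→φ0] = [7, 9]
r7 m[X11→φ2] = [7, 7]
r7 m[X4→φ0] = [10, 7]
r7 m[X4→φ1] = [15, 7]
r7 m[X7→φ1] = [6, 7]
r7 m[X7→φ2] = [12, 6]
no fixed point within 7 rounds

NOT CONVERGED within 7 rounds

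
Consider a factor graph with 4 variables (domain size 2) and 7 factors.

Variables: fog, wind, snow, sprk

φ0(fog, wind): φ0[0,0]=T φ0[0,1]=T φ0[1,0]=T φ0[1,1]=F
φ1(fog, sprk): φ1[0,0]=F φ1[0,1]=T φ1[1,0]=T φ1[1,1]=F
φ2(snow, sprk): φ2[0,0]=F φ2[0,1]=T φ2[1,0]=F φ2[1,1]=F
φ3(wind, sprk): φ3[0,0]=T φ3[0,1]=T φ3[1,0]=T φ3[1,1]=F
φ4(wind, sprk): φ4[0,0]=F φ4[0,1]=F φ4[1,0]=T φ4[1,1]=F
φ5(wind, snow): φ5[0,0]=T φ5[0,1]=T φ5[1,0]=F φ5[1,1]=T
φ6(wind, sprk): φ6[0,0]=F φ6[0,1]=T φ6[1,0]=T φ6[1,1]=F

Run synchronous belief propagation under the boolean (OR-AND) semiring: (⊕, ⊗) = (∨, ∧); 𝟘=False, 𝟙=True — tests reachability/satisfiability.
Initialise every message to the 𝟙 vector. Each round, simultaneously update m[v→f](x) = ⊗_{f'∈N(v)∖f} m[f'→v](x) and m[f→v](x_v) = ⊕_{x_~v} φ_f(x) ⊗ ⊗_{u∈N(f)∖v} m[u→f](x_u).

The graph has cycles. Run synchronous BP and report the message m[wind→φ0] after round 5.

init: all messages = 𝟙 over 2 values
r1 m[φ0→fog] = [T, T]
r1 m[φ0→wind] = [T, T]
r1 m[φ1→fog] = [T, T]
r1 m[φ1→sprk] = [T, T]
r1 m[φ2→snow] = [T, F]
r1 m[φ2→sprk] = [F, T]
r1 m[φ3→wind] = [T, T]
r1 m[φ3→sprk] = [T, T]
r1 m[φ4→wind] = [F, T]
r1 m[φ4→sprk] = [T, F]
r1 m[φ5→wind] = [T, T]
r1 m[φ5→snow] = [T, T]
r1 m[φ6→wind] = [T, T]
r1 m[φ6→sprk] = [T, T]
r1 m[fog→φ0] = [T, T]
r1 m[fog→φ1] = [T, T]
r1 m[wind→φ0] = [T, T]
r1 m[wind→φ3] = [T, T]
r1 m[wind→φ4] = [T, T]
r1 m[wind→φ5] = [T, T]
r1 m[wind→φ6] = [T, T]
r1 m[snow→φ2] = [T, T]
r1 m[snow→φ5] = [T, T]
r1 m[sprk→φ1] = [T, T]
r1 m[sprk→φ2] = [T, T]
r1 m[sprk→φ3] = [T, T]
r1 m[sprk→φ4] = [T, T]
r1 m[sprk→φ6] = [T, T]
r2 m[φ0→fog] = [T, T]
r2 m[φ0→wind] = [T, T]
r2 m[φ1→fog] = [T, T]
r2 m[φ1→sprk] = [T, T]
r2 m[φ2→snow] = [T, F]
r2 m[φ2→sprk] = [F, T]
r2 m[φ3→wind] = [T, T]
r2 m[φ3→sprk] = [T, T]
r2 m[φ4→wind] = [F, T]
r2 m[φ4→sprk] = [T, F]
r2 m[φ5→wind] = [T, T]
r2 m[φ5→snow] = [T, T]
r2 m[φ6→wind] = [T, T]
r2 m[φ6→sprk] = [T, T]
r2 m[fog→φ0] = [T, T]
r2 m[fog→φ1] = [T, T]
r2 m[wind→φ0] = [F, T]
r2 m[wind→φ3] = [F, T]
r2 m[wind→φ4] = [T, T]
r2 m[wind→φ5] = [F, T]
r2 m[wind→φ6] = [F, T]
r2 m[snow→φ2] = [T, T]
r2 m[snow→φ5] = [T, F]
r2 m[sprk→φ1] = [F, F]
r2 m[sprk→φ2] = [T, F]
r2 m[sprk→φ3] = [F, F]
r2 m[sprk→φ4] = [F, T]
r2 m[sprk→φ6] = [F, F]
r3 m[φ0→fog] = [T, F]
r3 m[φ0→wind] = [T, T]
r3 m[φ1→fog] = [F, F]
r3 m[φ1→sprk] = [T, T]
r3 m[φ2→snow] = [F, F]
r3 m[φ2→sprk] = [F, T]
r3 m[φ3→wind] = [F, F]
r3 m[φ3→sprk] = [T, F]
r3 m[φ4→wind] = [F, F]
r3 m[φ4→sprk] = [T, F]
r3 m[φ5→wind] = [T, F]
r3 m[φ5→snow] = [F, T]
r3 m[φ6→wind] = [F, F]
r3 m[φ6→sprk] = [T, F]
r3 m[fog→φ0] = [T, T]
r3 m[fog→φ1] = [T, T]
r3 m[wind→φ0] = [F, T]
r3 m[wind→φ3] = [F, T]
r3 m[wind→φ4] = [T, T]
r3 m[wind→φ5] = [F, T]
r3 m[wind→φ6] = [F, T]
r3 m[snow→φ2] = [T, T]
r3 m[snow→φ5] = [T, F]
r3 m[sprk→φ1] = [F, F]
r3 m[sprk→φ2] = [T, F]
r3 m[sprk→φ3] = [F, F]
r3 m[sprk→φ4] = [F, T]
r3 m[sprk→φ6] = [F, F]
r4 m[φ0→fog] = [T, F]
r4 m[φ0→wind] = [T, T]
r4 m[φ1→fog] = [F, F]
r4 m[φ1→sprk] = [T, T]
r4 m[φ2→snow] = [F, F]
r4 m[φ2→sprk] = [F, T]
r4 m[φ3→wind] = [F, F]
r4 m[φ3→sprk] = [T, F]
r4 m[φ4→wind] = [F, F]
r4 m[φ4→sprk] = [T, F]
r4 m[φ5→wind] = [T, F]
r4 m[φ5→snow] = [F, T]
r4 m[φ6→wind] = [F, F]
r4 m[φ6→sprk] = [T, F]
r4 m[fog→φ0] = [F, F]
r4 m[fog→φ1] = [T, F]
r4 m[wind→φ0] = [F, F]
r4 m[wind→φ3] = [F, F]
r4 m[wind→φ4] = [F, F]
r4 m[wind→φ5] = [F, F]
r4 m[wind→φ6] = [F, F]
r4 m[snow→φ2] = [F, T]
r4 m[snow→φ5] = [F, F]
r4 m[sprk→φ1] = [F, F]
r4 m[sprk→φ2] = [T, F]
r4 m[sprk→φ3] = [F, F]
r4 m[sprk→φ4] = [F, F]
r4 m[sprk→φ6] = [F, F]
r5 m[φ0→fog] = [F, F]
r5 m[φ0→wind] = [F, F]
r5 m[φ1→fog] = [F, F]
r5 m[φ1→sprk] = [F, T]
r5 m[φ2→snow] = [F, F]
r5 m[φ2→sprk] = [F, F]
r5 m[φ3→wind] = [F, F]
r5 m[φ3→sprk] = [F, F]
r5 m[φ4→wind] = [F, F]
r5 m[φ4→sprk] = [F, F]
r5 m[φ5→wind] = [F, F]
r5 m[φ5→snow] = [F, F]
r5 m[φ6→wind] = [F, F]
r5 m[φ6→sprk] = [F, F]
r5 m[fog→φ0] = [F, F]
r5 m[fog→φ1] = [T, F]
r5 m[wind→φ0] = [F, F]
r5 m[wind→φ3] = [F, F]
r5 m[wind→φ4] = [F, F]
r5 m[wind→φ5] = [F, F]
r5 m[wind→φ6] = [F, F]
r5 m[snow→φ2] = [F, T]
r5 m[snow→φ5] = [F, F]
r5 m[sprk→φ1] = [F, F]
r5 m[sprk→φ2] = [T, F]
r5 m[sprk→φ3] = [F, F]
r5 m[sprk→φ4] = [F, F]
r5 m[sprk→φ6] = [F, F]

message @ round 5 = [F, F]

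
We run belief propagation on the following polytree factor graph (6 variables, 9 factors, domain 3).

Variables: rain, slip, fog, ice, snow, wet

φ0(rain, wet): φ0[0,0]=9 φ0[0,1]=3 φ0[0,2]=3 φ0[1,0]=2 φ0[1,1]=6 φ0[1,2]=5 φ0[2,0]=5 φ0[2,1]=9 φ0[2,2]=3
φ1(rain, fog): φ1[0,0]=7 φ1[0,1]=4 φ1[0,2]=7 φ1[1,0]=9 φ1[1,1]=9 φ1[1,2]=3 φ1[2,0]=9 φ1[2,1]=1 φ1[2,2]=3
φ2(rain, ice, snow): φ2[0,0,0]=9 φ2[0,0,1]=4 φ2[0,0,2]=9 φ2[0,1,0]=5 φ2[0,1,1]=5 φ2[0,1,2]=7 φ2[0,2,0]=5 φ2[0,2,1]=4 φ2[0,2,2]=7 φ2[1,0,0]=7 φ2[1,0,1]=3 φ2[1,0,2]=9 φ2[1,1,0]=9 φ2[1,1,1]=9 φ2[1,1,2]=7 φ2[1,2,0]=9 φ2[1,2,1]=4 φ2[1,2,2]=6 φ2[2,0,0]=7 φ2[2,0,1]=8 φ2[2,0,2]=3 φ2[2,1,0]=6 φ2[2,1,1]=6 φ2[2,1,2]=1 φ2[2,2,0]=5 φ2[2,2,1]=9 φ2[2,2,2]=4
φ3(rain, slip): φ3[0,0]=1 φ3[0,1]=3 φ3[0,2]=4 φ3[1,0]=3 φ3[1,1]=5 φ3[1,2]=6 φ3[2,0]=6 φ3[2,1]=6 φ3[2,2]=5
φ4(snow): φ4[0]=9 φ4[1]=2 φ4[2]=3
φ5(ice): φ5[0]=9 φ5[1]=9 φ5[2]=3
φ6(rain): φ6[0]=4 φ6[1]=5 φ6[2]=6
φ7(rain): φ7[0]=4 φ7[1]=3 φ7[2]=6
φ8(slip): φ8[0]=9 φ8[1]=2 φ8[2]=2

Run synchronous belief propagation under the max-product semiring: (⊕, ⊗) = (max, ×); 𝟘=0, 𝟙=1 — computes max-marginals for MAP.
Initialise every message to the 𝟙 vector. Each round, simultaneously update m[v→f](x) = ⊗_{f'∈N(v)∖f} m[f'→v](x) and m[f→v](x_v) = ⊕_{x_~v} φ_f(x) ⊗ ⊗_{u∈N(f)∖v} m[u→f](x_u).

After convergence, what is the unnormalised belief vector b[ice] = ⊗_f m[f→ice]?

b[ice] = [89282088, 76527504, 21257640]

init: all messages = 𝟙 over 3 values
r1 m[φ0→rain] = [9, 6, 9]
r1 m[φ0→wet] = [9, 9, 5]
r1 m[φ1→rain] = [7, 9, 9]
r1 m[φ1→fog] = [9, 9, 7]
r1 m[φ2→rain] = [9, 9, 9]
r1 m[φ2→ice] = [9, 9, 9]
r1 m[φ2→snow] = [9, 9, 9]
r1 m[φ3→rain] = [4, 6, 6]
r1 m[φ3→slip] = [6, 6, 6]
r1 m[φ4→snow] = [9, 2, 3]
r1 m[φ5→ice] = [9, 9, 3]
r1 m[φ6→rain] = [4, 5, 6]
r1 m[φ7→rain] = [4, 3, 6]
r1 m[φ8→slip] = [9, 2, 2]
r1 m[rain→φ0] = [1, 1, 1]
r1 m[rain→φ1] = [1, 1, 1]
r1 m[rain→φ2] = [1, 1, 1]
r1 m[rain→φ3] = [1, 1, 1]
r1 m[rain→φ6] = [1, 1, 1]
r1 m[rain→φ7] = [1, 1, 1]
r1 m[slip→φ3] = [1, 1, 1]
r1 m[slip→φ8] = [1, 1, 1]
r1 m[fog→φ1] = [1, 1, 1]
r1 m[ice→φ2] = [1, 1, 1]
r1 m[ice→φ5] = [1, 1, 1]
r1 m[snow→φ2] = [1, 1, 1]
r1 m[snow→φ4] = [1, 1, 1]
r1 m[wet→φ0] = [1, 1, 1]
r2 m[φ0→rain] = [9, 6, 9]
r2 m[φ0→wet] = [9, 9, 5]
r2 m[φ1→rain] = [7, 9, 9]
r2 m[φ1→fog] = [9, 9, 7]
r2 m[φ2→rain] = [9, 9, 9]
r2 m[φ2→ice] = [9, 9, 9]
r2 m[φ2→snow] = [9, 9, 9]
r2 m[φ3→rain] = [4, 6, 6]
r2 m[φ3→slip] = [6, 6, 6]
r2 m[φ4→snow] = [9, 2, 3]
r2 m[φ5→ice] = [9, 9, 3]
r2 m[φ6→rain] = [4, 5, 6]
r2 m[φ7→rain] = [4, 3, 6]
r2 m[φ8→slip] = [9, 2, 2]
r2 m[rain→φ0] = [4032, 7290, 17496]
r2 m[rain→φ1] = [5184, 4860, 17496]
r2 m[rain→φ2] = [4032, 4860, 17496]
r2 m[rain→φ3] = [9072, 7290, 26244]
r2 m[rain→φ6] = [9072, 8748, 26244]
r2 m[rain→φ7] = [9072, 14580, 26244]
r2 m[slip→φ3] = [9, 2, 2]
r2 m[slip→φ8] = [6, 6, 6]
r2 m[fog→φ1] = [1, 1, 1]
r2 m[ice→φ2] = [9, 9, 3]
r2 m[ice→φ5] = [9, 9, 9]
r2 m[snow→φ2] = [9, 2, 3]
r2 m[snow→φ4] = [9, 9, 9]
r2 m[wet→φ0] = [1, 1, 1]
r3 m[φ0→rain] = [9, 6, 9]
r3 m[φ0→wet] = [87480, 157464, 52488]
r3 m[φ1→rain] = [7, 9, 9]
r3 m[φ1→fog] = [157464, 43740, 52488]
r3 m[φ2→rain] = [729, 729, 567]
r3 m[φ2→ice] = [1102248, 944784, 787320]
r3 m[φ2→snow] = [1102248, 1259712, 472392]
r3 m[φ3→rain] = [9, 27, 54]
r3 m[φ3→slip] = [157464, 157464, 131220]
r3 m[φ4→snow] = [9, 2, 3]
r3 m[φ5→ice] = [9, 9, 3]
r3 m[φ6→rain] = [4, 5, 6]
r3 m[φ7→rain] = [4, 3, 6]
r3 m[φ8→slip] = [9, 2, 2]
r3 m[rain→φ0] = [4032, 7290, 17496]
r3 m[rain→φ1] = [5184, 4860, 17496]
r3 m[rain→φ2] = [4032, 4860, 17496]
r3 m[rain→φ3] = [9072, 7290, 26244]
r3 m[rain→φ6] = [9072, 8748, 26244]
r3 m[rain→φ7] = [9072, 14580, 26244]
r3 m[slip→φ3] = [9, 2, 2]
r3 m[slip→φ8] = [6, 6, 6]
r3 m[fog→φ1] = [1, 1, 1]
r3 m[ice→φ2] = [9, 9, 3]
r3 m[ice→φ5] = [9, 9, 9]
r3 m[snow→φ2] = [9, 2, 3]
r3 m[snow→φ4] = [9, 9, 9]
r3 m[wet→φ0] = [1, 1, 1]
r4 m[φ0→rain] = [9, 6, 9]
r4 m[φ0→wet] = [87480, 157464, 52488]
r4 m[φ1→rain] = [7, 9, 9]
r4 m[φ1→fog] = [157464, 43740, 52488]
r4 m[φ2→rain] = [729, 729, 567]
r4 m[φ2→ice] = [1102248, 944784, 787320]
r4 m[φ2→snow] = [1102248, 1259712, 472392]
r4 m[φ3→rain] = [9, 27, 54]
r4 m[φ3→slip] = [157464, 157464, 131220]
r4 m[φ4→snow] = [9, 2, 3]
r4 m[φ5→ice] = [9, 9, 3]
r4 m[φ6→rain] = [4, 5, 6]
r4 m[φ7→rain] = [4, 3, 6]
r4 m[φ8→slip] = [9, 2, 2]
r4 m[rain→φ0] = [734832, 2657205, 9920232]
r4 m[rain→φ1] = [944784, 1771470, 9920232]
r4 m[rain→φ2] = [9072, 21870, 157464]
r4 m[rain→φ3] = [734832, 590490, 1653372]
r4 m[rain→φ6] = [1653372, 3188646, 14880348]
r4 m[rain→φ7] = [1653372, 5314410, 14880348]
r4 m[slip→φ3] = [9, 2, 2]
r4 m[slip→φ8] = [157464, 157464, 131220]
r4 m[fog→φ1] = [1, 1, 1]
r4 m[ice→φ2] = [9, 9, 3]
r4 m[ice→φ5] = [1102248, 944784, 787320]
r4 m[snow→φ2] = [9, 2, 3]
r4 m[snow→φ4] = [1102248, 1259712, 472392]
r4 m[wet→φ0] = [1, 1, 1]
r5 m[φ0→rain] = [9, 6, 9]
r5 m[φ0→wet] = [49601160, 89282088, 29760696]
r5 m[φ1→rain] = [7, 9, 9]
r5 m[φ1→fog] = [89282088, 15943230, 29760696]
r5 m[φ2→rain] = [729, 729, 567]
r5 m[φ2→ice] = [9920232, 8503056, 7085880]
r5 m[φ2→snow] = [9920232, 11337408, 4251528]
r5 m[φ3→rain] = [9, 27, 54]
r5 m[φ3→slip] = [9920232, 9920232, 8266860]
r5 m[φ4→snow] = [9, 2, 3]
r5 m[φ5→ice] = [9, 9, 3]
r5 m[φ6→rain] = [4, 5, 6]
r5 m[φ7→rain] = [4, 3, 6]
r5 m[φ8→slip] = [9, 2, 2]
r5 m[rain→φ0] = [734832, 2657205, 9920232]
r5 m[rain→φ1] = [944784, 1771470, 9920232]
r5 m[rain→φ2] = [9072, 21870, 157464]
r5 m[rain→φ3] = [734832, 590490, 1653372]
r5 m[rain→φ6] = [1653372, 3188646, 14880348]
r5 m[rain→φ7] = [1653372, 5314410, 14880348]
r5 m[slip→φ3] = [9, 2, 2]
r5 m[slip→φ8] = [157464, 157464, 131220]
r5 m[fog→φ1] = [1, 1, 1]
r5 m[ice→φ2] = [9, 9, 3]
r5 m[ice→φ5] = [1102248, 944784, 787320]
r5 m[snow→φ2] = [9, 2, 3]
r5 m[snow→φ4] = [1102248, 1259712, 472392]
r5 m[wet→φ0] = [1, 1, 1]
r6 m[φ0→rain] = [9, 6, 9]
r6 m[φ0→wet] = [49601160, 89282088, 29760696]
r6 m[φ1→rain] = [7, 9, 9]
r6 m[φ1→fog] = [89282088, 15943230, 29760696]
r6 m[φ2→rain] = [729, 729, 567]
r6 m[φ2→ice] = [9920232, 8503056, 7085880]
r6 m[φ2→snow] = [9920232, 11337408, 4251528]
r6 m[φ3→rain] = [9, 27, 54]
r6 m[φ3→slip] = [9920232, 9920232, 8266860]
r6 m[φ4→snow] = [9, 2, 3]
r6 m[φ5→ice] = [9, 9, 3]
r6 m[φ6→rain] = [4, 5, 6]
r6 m[φ7→rain] = [4, 3, 6]
r6 m[φ8→slip] = [9, 2, 2]
r6 m[rain→φ0] = [734832, 2657205, 9920232]
r6 m[rain→φ1] = [944784, 1771470, 9920232]
r6 m[rain→φ2] = [9072, 21870, 157464]
r6 m[rain→φ3] = [734832, 590490, 1653372]
r6 m[rain→φ6] = [1653372, 3188646, 14880348]
r6 m[rain→φ7] = [1653372, 5314410, 14880348]
r6 m[slip→φ3] = [9, 2, 2]
r6 m[slip→φ8] = [9920232, 9920232, 8266860]
r6 m[fog→φ1] = [1, 1, 1]
r6 m[ice→φ2] = [9, 9, 3]
r6 m[ice→φ5] = [9920232, 8503056, 7085880]
r6 m[snow→φ2] = [9, 2, 3]
r6 m[snow→φ4] = [9920232, 11337408, 4251528]
r6 m[wet→φ0] = [1, 1, 1]
r7 m[φ0→rain] = [9, 6, 9]
r7 m[φ0→wet] = [49601160, 89282088, 29760696]
r7 m[φ1→rain] = [7, 9, 9]
r7 m[φ1→fog] = [89282088, 15943230, 29760696]
r7 m[φ2→rain] = [729, 729, 567]
r7 m[φ2→ice] = [9920232, 8503056, 7085880]
r7 m[φ2→snow] = [9920232, 11337408, 4251528]
r7 m[φ3→rain] = [9, 27, 54]
r7 m[φ3→slip] = [9920232, 9920232, 8266860]
r7 m[φ4→snow] = [9, 2, 3]
r7 m[φ5→ice] = [9, 9, 3]
r7 m[φ6→rain] = [4, 5, 6]
r7 m[φ7→rain] = [4, 3, 6]
r7 m[φ8→slip] = [9, 2, 2]
r7 m[rain→φ0] = [734832, 2657205, 9920232]
r7 m[rain→φ1] = [944784, 1771470, 9920232]
r7 m[rain→φ2] = [9072, 21870, 157464]
r7 m[rain→φ3] = [734832, 590490, 1653372]
r7 m[rain→φ6] = [1653372, 3188646, 14880348]
r7 m[rain→φ7] = [1653372, 5314410, 14880348]
r7 m[slip→φ3] = [9, 2, 2]
r7 m[slip→φ8] = [9920232, 9920232, 8266860]
r7 m[fog→φ1] = [1, 1, 1]
r7 m[ice→φ2] = [9, 9, 3]
r7 m[ice→φ5] = [9920232, 8503056, 7085880]
r7 m[snow→φ2] = [9, 2, 3]
r7 m[snow→φ4] = [9920232, 11337408, 4251528]
r7 m[wet→φ0] = [1, 1, 1]
fixed point reached at round 7
b[ice] = ⊗ incoming = [89282088, 76527504, 21257640]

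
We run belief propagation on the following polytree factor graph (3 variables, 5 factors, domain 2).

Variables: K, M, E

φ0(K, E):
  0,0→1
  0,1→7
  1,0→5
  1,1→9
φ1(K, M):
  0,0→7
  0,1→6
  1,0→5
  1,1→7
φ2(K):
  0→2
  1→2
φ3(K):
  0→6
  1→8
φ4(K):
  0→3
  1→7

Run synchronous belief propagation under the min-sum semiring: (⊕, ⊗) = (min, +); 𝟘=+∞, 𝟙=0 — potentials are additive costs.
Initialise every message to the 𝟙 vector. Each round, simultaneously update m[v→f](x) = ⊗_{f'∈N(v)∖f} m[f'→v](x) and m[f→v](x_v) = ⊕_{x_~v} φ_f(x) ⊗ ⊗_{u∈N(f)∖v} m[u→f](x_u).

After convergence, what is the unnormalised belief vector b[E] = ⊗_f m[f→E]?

b[E] = [18, 24]

init: all messages = 𝟙 over 2 values
r1 m[φ0→K] = [1, 5]
r1 m[φ0→E] = [1, 7]
r1 m[φ1→K] = [6, 5]
r1 m[φ1→M] = [5, 6]
r1 m[φ2→K] = [2, 2]
r1 m[φ3→K] = [6, 8]
r1 m[φ4→K] = [3, 7]
r1 m[K→φ0] = [0, 0]
r1 m[K→φ1] = [0, 0]
r1 m[K→φ2] = [0, 0]
r1 m[K→φ3] = [0, 0]
r1 m[K→φ4] = [0, 0]
r1 m[M→φ1] = [0, 0]
r1 m[E→φ0] = [0, 0]
r2 m[φ0→K] = [1, 5]
r2 m[φ0→E] = [1, 7]
r2 m[φ1→K] = [6, 5]
r2 m[φ1→M] = [5, 6]
r2 m[φ2→K] = [2, 2]
r2 m[φ3→K] = [6, 8]
r2 m[φ4→K] = [3, 7]
r2 m[K→φ0] = [17, 22]
r2 m[K→φ1] = [12, 22]
r2 m[K→φ2] = [16, 25]
r2 m[K→φ3] = [12, 19]
r2 m[K→φ4] = [15, 20]
r2 m[M→φ1] = [0, 0]
r2 m[E→φ0] = [0, 0]
r3 m[φ0→K] = [1, 5]
r3 m[φ0→E] = [18, 24]
r3 m[φ1→K] = [6, 5]
r3 m[φ1→M] = [19, 18]
r3 m[φ2→K] = [2, 2]
r3 m[φ3→K] = [6, 8]
r3 m[φ4→K] = [3, 7]
r3 m[K→φ0] = [17, 22]
r3 m[K→φ1] = [12, 22]
r3 m[K→φ2] = [16, 25]
r3 m[K→φ3] = [12, 19]
r3 m[K→φ4] = [15, 20]
r3 m[M→φ1] = [0, 0]
r3 m[E→φ0] = [0, 0]
r4 m[φ0→K] = [1, 5]
r4 m[φ0→E] = [18, 24]
r4 m[φ1→K] = [6, 5]
r4 m[φ1→M] = [19, 18]
r4 m[φ2→K] = [2, 2]
r4 m[φ3→K] = [6, 8]
r4 m[φ4→K] = [3, 7]
r4 m[K→φ0] = [17, 22]
r4 m[K→φ1] = [12, 22]
r4 m[K→φ2] = [16, 25]
r4 m[K→φ3] = [12, 19]
r4 m[K→φ4] = [15, 20]
r4 m[M→φ1] = [0, 0]
r4 m[E→φ0] = [0, 0]
fixed point reached at round 4
b[E] = ⊗ incoming = [18, 24]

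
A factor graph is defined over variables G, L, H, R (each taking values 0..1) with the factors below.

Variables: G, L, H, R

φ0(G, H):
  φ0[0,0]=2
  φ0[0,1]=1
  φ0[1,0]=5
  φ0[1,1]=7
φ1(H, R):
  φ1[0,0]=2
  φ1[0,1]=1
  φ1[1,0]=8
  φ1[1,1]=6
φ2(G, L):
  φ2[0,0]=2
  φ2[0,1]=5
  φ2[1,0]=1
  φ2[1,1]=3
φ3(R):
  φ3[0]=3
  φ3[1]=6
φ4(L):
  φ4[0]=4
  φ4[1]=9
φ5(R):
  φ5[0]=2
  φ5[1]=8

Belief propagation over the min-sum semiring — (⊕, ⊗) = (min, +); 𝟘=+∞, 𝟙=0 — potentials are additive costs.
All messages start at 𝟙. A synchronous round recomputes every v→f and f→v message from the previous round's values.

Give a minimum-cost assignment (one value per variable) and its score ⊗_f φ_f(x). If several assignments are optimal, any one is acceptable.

init: all messages = 𝟙 over 2 values
r1 m[φ0→G] = [1, 5]
r1 m[φ0→H] = [2, 1]
r1 m[φ1→H] = [1, 6]
r1 m[φ1→R] = [2, 1]
r1 m[φ2→G] = [2, 1]
r1 m[φ2→L] = [1, 3]
r1 m[φ3→R] = [3, 6]
r1 m[φ4→L] = [4, 9]
r1 m[φ5→R] = [2, 8]
r1 m[G→φ0] = [0, 0]
r1 m[G→φ2] = [0, 0]
r1 m[L→φ2] = [0, 0]
r1 m[L→φ4] = [0, 0]
r1 m[H→φ0] = [0, 0]
r1 m[H→φ1] = [0, 0]
r1 m[R→φ1] = [0, 0]
r1 m[R→φ3] = [0, 0]
r1 m[R→φ5] = [0, 0]
r2 m[φ0→G] = [1, 5]
r2 m[φ0→H] = [2, 1]
r2 m[φ1→H] = [1, 6]
r2 m[φ1→R] = [2, 1]
r2 m[φ2→G] = [2, 1]
r2 m[φ2→L] = [1, 3]
r2 m[φ3→R] = [3, 6]
r2 m[φ4→L] = [4, 9]
r2 m[φ5→R] = [2, 8]
r2 m[G→φ0] = [2, 1]
r2 m[G→φ2] = [1, 5]
r2 m[L→φ2] = [4, 9]
r2 m[L→φ4] = [1, 3]
r2 m[H→φ0] = [1, 6]
r2 m[H→φ1] = [2, 1]
r2 m[R→φ1] = [5, 14]
r2 m[R→φ3] = [4, 9]
r2 m[R→φ5] = [5, 7]
r3 m[φ0→G] = [3, 6]
r3 m[φ0→H] = [4, 3]
r3 m[φ1→H] = [7, 13]
r3 m[φ1→R] = [4, 3]
r3 m[φ2→G] = [6, 5]
r3 m[φ2→L] = [3, 6]
r3 m[φ3→R] = [3, 6]
r3 m[φ4→L] = [4, 9]
r3 m[φ5→R] = [2, 8]
r3 m[G→φ0] = [2, 1]
r3 m[G→φ2] = [1, 5]
r3 m[L→φ2] = [4, 9]
r3 m[L→φ4] = [1, 3]
r3 m[H→φ0] = [1, 6]
r3 m[H→φ1] = [2, 1]
r3 m[R→φ1] = [5, 14]
r3 m[R→φ3] = [4, 9]
r3 m[R→φ5] = [5, 7]
r4 m[φ0→G] = [3, 6]
r4 m[φ0→H] = [4, 3]
r4 m[φ1→H] = [7, 13]
r4 m[φ1→R] = [4, 3]
r4 m[φ2→G] = [6, 5]
r4 m[φ2→L] = [3, 6]
r4 m[φ3→R] = [3, 6]
r4 m[φ4→L] = [4, 9]
r4 m[φ5→R] = [2, 8]
r4 m[G→φ0] = [6, 5]
r4 m[G→φ2] = [3, 6]
r4 m[L→φ2] = [4, 9]
r4 m[L→φ4] = [3, 6]
r4 m[H→φ0] = [7, 13]
r4 m[H→φ1] = [4, 3]
r4 m[R→φ1] = [5, 14]
r4 m[R→φ3] = [6, 11]
r4 m[R→φ5] = [7, 9]
r5 m[φ0→G] = [9, 12]
r5 m[φ0→H] = [8, 7]
r5 m[φ1→H] = [7, 13]
r5 m[φ1→R] = [6, 5]
r5 m[φ2→G] = [6, 5]
r5 m[φ2→L] = [5, 8]
r5 m[φ3→R] = [3, 6]
r5 m[φ4→L] = [4, 9]
r5 m[φ5→R] = [2, 8]
r5 m[G→φ0] = [6, 5]
r5 m[G→φ2] = [3, 6]
r5 m[L→φ2] = [4, 9]
r5 m[L→φ4] = [3, 6]
r5 m[H→φ0] = [7, 13]
r5 m[H→φ1] = [4, 3]
r5 m[R→φ1] = [5, 14]
r5 m[R→φ3] = [6, 11]
r5 m[R→φ5] = [7, 9]
r6 m[φ0→G] = [9, 12]
r6 m[φ0→H] = [8, 7]
r6 m[φ1→H] = [7, 13]
r6 m[φ1→R] = [6, 5]
r6 m[φ2→G] = [6, 5]
r6 m[φ2→L] = [5, 8]
r6 m[φ3→R] = [3, 6]
r6 m[φ4→L] = [4, 9]
r6 m[φ5→R] = [2, 8]
r6 m[G→φ0] = [6, 5]
r6 m[G→φ2] = [9, 12]
r6 m[L→φ2] = [4, 9]
r6 m[L→φ4] = [5, 8]
r6 m[H→φ0] = [7, 13]
r6 m[H→φ1] = [8, 7]
r6 m[R→φ1] = [5, 14]
r6 m[R→φ3] = [8, 13]
r6 m[R→φ5] = [9, 11]
r7 m[φ0→G] = [9, 12]
r7 m[φ0→H] = [8, 7]
r7 m[φ1→H] = [7, 13]
r7 m[φ1→R] = [10, 9]
r7 m[φ2→G] = [6, 5]
r7 m[φ2→L] = [11, 14]
r7 m[φ3→R] = [3, 6]
r7 m[φ4→L] = [4, 9]
r7 m[φ5→R] = [2, 8]
r7 m[G→φ0] = [6, 5]
r7 m[G→φ2] = [9, 12]
r7 m[L→φ2] = [4, 9]
r7 m[L→φ4] = [5, 8]
r7 m[H→φ0] = [7, 13]
r7 m[H→φ1] = [8, 7]
r7 m[R→φ1] = [5, 14]
r7 m[R→φ3] = [8, 13]
r7 m[R→φ5] = [9, 11]
r8 m[φ0→G] = [9, 12]
r8 m[φ0→H] = [8, 7]
r8 m[φ1→H] = [7, 13]
r8 m[φ1→R] = [10, 9]
r8 m[φ2→G] = [6, 5]
r8 m[φ2→L] = [11, 14]
r8 m[φ3→R] = [3, 6]
r8 m[φ4→L] = [4, 9]
r8 m[φ5→R] = [2, 8]
r8 m[G→φ0] = [6, 5]
r8 m[G→φ2] = [9, 12]
r8 m[L→φ2] = [4, 9]
r8 m[L→φ4] = [11, 14]
r8 m[H→φ0] = [7, 13]
r8 m[H→φ1] = [8, 7]
r8 m[R→φ1] = [5, 14]
r8 m[R→φ3] = [12, 17]
r8 m[R→φ5] = [13, 15]
r9 m[φ0→G] = [9, 12]
r9 m[φ0→H] = [8, 7]
r9 m[φ1→H] = [7, 13]
r9 m[φ1→R] = [10, 9]
r9 m[φ2→G] = [6, 5]
r9 m[φ2→L] = [11, 14]
r9 m[φ3→R] = [3, 6]
r9 m[φ4→L] = [4, 9]
r9 m[φ5→R] = [2, 8]
r9 m[G→φ0] = [6, 5]
r9 m[G→φ2] = [9, 12]
r9 m[L→φ2] = [4, 9]
r9 m[L→φ4] = [11, 14]
r9 m[H→φ0] = [7, 13]
r9 m[H→φ1] = [8, 7]
r9 m[R→φ1] = [5, 14]
r9 m[R→φ3] = [12, 17]
r9 m[R→φ5] = [13, 15]
fixed point reached at round 9
traceback from G: (G=0, L=0, H=0, R=0), score=15

assignment: (G=0, L=0, H=0, R=0); score = 15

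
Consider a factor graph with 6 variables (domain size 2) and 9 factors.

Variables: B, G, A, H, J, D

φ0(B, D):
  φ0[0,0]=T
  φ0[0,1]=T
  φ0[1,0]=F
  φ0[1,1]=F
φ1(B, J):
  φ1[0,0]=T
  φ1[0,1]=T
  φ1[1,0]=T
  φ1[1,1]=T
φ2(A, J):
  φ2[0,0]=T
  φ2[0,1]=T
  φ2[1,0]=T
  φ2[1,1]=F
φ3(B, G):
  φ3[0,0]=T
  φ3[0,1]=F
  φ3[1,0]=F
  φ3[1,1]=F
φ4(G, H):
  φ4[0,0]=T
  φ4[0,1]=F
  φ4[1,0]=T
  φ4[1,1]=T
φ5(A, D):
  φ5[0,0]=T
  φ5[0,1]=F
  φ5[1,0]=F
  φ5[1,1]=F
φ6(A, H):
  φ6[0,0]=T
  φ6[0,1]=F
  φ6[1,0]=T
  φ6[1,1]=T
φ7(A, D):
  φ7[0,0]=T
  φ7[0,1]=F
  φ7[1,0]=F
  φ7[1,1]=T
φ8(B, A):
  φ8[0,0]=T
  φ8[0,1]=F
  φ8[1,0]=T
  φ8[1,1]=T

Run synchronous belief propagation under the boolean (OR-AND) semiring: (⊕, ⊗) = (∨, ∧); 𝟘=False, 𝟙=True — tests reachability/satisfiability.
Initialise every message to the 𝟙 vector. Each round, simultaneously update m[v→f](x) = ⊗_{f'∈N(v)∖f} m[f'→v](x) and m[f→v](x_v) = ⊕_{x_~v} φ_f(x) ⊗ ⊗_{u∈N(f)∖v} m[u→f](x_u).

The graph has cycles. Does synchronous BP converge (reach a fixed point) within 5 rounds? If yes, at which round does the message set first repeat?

CONVERGED at round 5

init: all messages = 𝟙 over 2 values
r1 m[φ0→B] = [T, F]
r1 m[φ0→D] = [T, T]
r1 m[φ1→B] = [T, T]
r1 m[φ1→J] = [T, T]
r1 m[φ2→A] = [T, T]
r1 m[φ2→J] = [T, T]
r1 m[φ3→B] = [T, F]
r1 m[φ3→G] = [T, F]
r1 m[φ4→G] = [T, T]
r1 m[φ4→H] = [T, T]
r1 m[φ5→A] = [T, F]
r1 m[φ5→D] = [T, F]
r1 m[φ6→A] = [T, T]
r1 m[φ6→H] = [T, T]
r1 m[φ7→A] = [T, T]
r1 m[φ7→D] = [T, T]
r1 m[φ8→B] = [T, T]
r1 m[φ8→A] = [T, T]
r1 m[B→φ0] = [T, T]
r1 m[B→φ1] = [T, T]
r1 m[B→φ3] = [T, T]
r1 m[B→φ8] = [T, T]
r1 m[G→φ3] = [T, T]
r1 m[G→φ4] = [T, T]
r1 m[A→φ2] = [T, T]
r1 m[A→φ5] = [T, T]
r1 m[A→φ6] = [T, T]
r1 m[A→φ7] = [T, T]
r1 m[A→φ8] = [T, T]
r1 m[H→φ4] = [T, T]
r1 m[H→φ6] = [T, T]
r1 m[J→φ1] = [T, T]
r1 m[J→φ2] = [T, T]
r1 m[D→φ0] = [T, T]
r1 m[D→φ5] = [T, T]
r1 m[D→φ7] = [T, T]
r2 m[φ0→B] = [T, F]
r2 m[φ0→D] = [T, T]
r2 m[φ1→B] = [T, T]
r2 m[φ1→J] = [T, T]
r2 m[φ2→A] = [T, T]
r2 m[φ2→J] = [T, T]
r2 m[φ3→B] = [T, F]
r2 m[φ3→G] = [T, F]
r2 m[φ4→G] = [T, T]
r2 m[φ4→H] = [T, T]
r2 m[φ5→A] = [T, F]
r2 m[φ5→D] = [T, F]
r2 m[φ6→A] = [T, T]
r2 m[φ6→H] = [T, T]
r2 m[φ7→A] = [T, T]
r2 m[φ7→D] = [T, T]
r2 m[φ8→B] = [T, T]
r2 m[φ8→A] = [T, T]
r2 m[B→φ0] = [T, F]
r2 m[B→φ1] = [T, F]
r2 m[B→φ3] = [T, F]
r2 m[B→φ8] = [T, F]
r2 m[G→φ3] = [T, T]
r2 m[G→φ4] = [T, F]
r2 m[A→φ2] = [T, F]
r2 m[A→φ5] = [T, T]
r2 m[A→φ6] = [T, F]
r2 m[A→φ7] = [T, F]
r2 m[A→φ8] = [T, F]
r2 m[H→φ4] = [T, T]
r2 m[H→φ6] = [T, T]
r2 m[J→φ1] = [T, T]
r2 m[J→φ2] = [T, T]
r2 m[D→φ0] = [T, F]
r2 m[D→φ5] = [T, T]
r2 m[D→φ7] = [T, F]
r3 m[φ0→B] = [T, F]
r3 m[φ0→D] = [T, T]
r3 m[φ1→B] = [T, T]
r3 m[φ1→J] = [T, T]
r3 m[φ2→A] = [T, T]
r3 m[φ2→J] = [T, T]
r3 m[φ3→B] = [T, F]
r3 m[φ3→G] = [T, F]
r3 m[φ4→G] = [T, T]
r3 m[φ4→H] = [T, F]
r3 m[φ5→A] = [T, F]
r3 m[φ5→D] = [T, F]
r3 m[φ6→A] = [T, T]
r3 m[φ6→H] = [T, F]
r3 m[φ7→A] = [T, F]
r3 m[φ7→D] = [T, F]
r3 m[φ8→B] = [T, T]
r3 m[φ8→A] = [T, F]
r3 m[B→φ0] = [T, F]
r3 m[B→φ1] = [T, F]
r3 m[B→φ3] = [T, F]
r3 m[B→φ8] = [T, F]
r3 m[G→φ3] = [T, T]
r3 m[G→φ4] = [T, F]
r3 m[A→φ2] = [T, F]
r3 m[A→φ5] = [T, T]
r3 m[A→φ6] = [T, F]
r3 m[A→φ7] = [T, F]
r3 m[A→φ8] = [T, F]
r3 m[H→φ4] = [T, T]
r3 m[H→φ6] = [T, T]
r3 m[J→φ1] = [T, T]
r3 m[J→φ2] = [T, T]
r3 m[D→φ0] = [T, F]
r3 m[D→φ5] = [T, T]
r3 m[D→φ7] = [T, F]
r4 m[φ0→B] = [T, F]
r4 m[φ0→D] = [T, T]
r4 m[φ1→B] = [T, T]
r4 m[φ1→J] = [T, T]
r4 m[φ2→A] = [T, T]
r4 m[φ2→J] = [T, T]
r4 m[φ3→B] = [T, F]
r4 m[φ3→G] = [T, F]
r4 m[φ4→G] = [T, T]
r4 m[φ4→H] = [T, F]
r4 m[φ5→A] = [T, F]
r4 m[φ5→D] = [T, F]
r4 m[φ6→A] = [T, T]
r4 m[φ6→H] = [T, F]
r4 m[φ7→A] = [T, F]
r4 m[φ7→D] = [T, F]
r4 m[φ8→B] = [T, T]
r4 m[φ8→A] = [T, F]
r4 m[B→φ0] = [T, F]
r4 m[B→φ1] = [T, F]
r4 m[B→φ3] = [T, F]
r4 m[B→φ8] = [T, F]
r4 m[G→φ3] = [T, T]
r4 m[G→φ4] = [T, F]
r4 m[A→φ2] = [T, F]
r4 m[A→φ5] = [T, F]
r4 m[A→φ6] = [T, F]
r4 m[A→φ7] = [T, F]
r4 m[A→φ8] = [T, F]
r4 m[H→φ4] = [T, F]
r4 m[H→φ6] = [T, F]
r4 m[J→φ1] = [T, T]
r4 m[J→φ2] = [T, T]
r4 m[D→φ0] = [T, F]
r4 m[D→φ5] = [T, F]
r4 m[D→φ7] = [T, F]
r5 m[φ0→B] = [T, F]
r5 m[φ0→D] = [T, T]
r5 m[φ1→B] = [T, T]
r5 m[φ1→J] = [T, T]
r5 m[φ2→A] = [T, T]
r5 m[φ2→J] = [T, T]
r5 m[φ3→B] = [T, F]
r5 m[φ3→G] = [T, F]
r5 m[φ4→G] = [T, T]
r5 m[φ4→H] = [T, F]
r5 m[φ5→A] = [T, F]
r5 m[φ5→D] = [T, F]
r5 m[φ6→A] = [T, T]
r5 m[φ6→H] = [T, F]
r5 m[φ7→A] = [T, F]
r5 m[φ7→D] = [T, F]
r5 m[φ8→B] = [T, T]
r5 m[φ8→A] = [T, F]
r5 m[B→φ0] = [T, F]
r5 m[B→φ1] = [T, F]
r5 m[B→φ3] = [T, F]
r5 m[B→φ8] = [T, F]
r5 m[G→φ3] = [T, T]
r5 m[G→φ4] = [T, F]
r5 m[A→φ2] = [T, F]
r5 m[A→φ5] = [T, F]
r5 m[A→φ6] = [T, F]
r5 m[A→φ7] = [T, F]
r5 m[A→φ8] = [T, F]
r5 m[H→φ4] = [T, F]
r5 m[H→φ6] = [T, F]
r5 m[J→φ1] = [T, T]
r5 m[J→φ2] = [T, T]
r5 m[D→φ0] = [T, F]
r5 m[D→φ5] = [T, F]
r5 m[D→φ7] = [T, F]
fixed point reached at round 5
messages reach a fixed point at round 5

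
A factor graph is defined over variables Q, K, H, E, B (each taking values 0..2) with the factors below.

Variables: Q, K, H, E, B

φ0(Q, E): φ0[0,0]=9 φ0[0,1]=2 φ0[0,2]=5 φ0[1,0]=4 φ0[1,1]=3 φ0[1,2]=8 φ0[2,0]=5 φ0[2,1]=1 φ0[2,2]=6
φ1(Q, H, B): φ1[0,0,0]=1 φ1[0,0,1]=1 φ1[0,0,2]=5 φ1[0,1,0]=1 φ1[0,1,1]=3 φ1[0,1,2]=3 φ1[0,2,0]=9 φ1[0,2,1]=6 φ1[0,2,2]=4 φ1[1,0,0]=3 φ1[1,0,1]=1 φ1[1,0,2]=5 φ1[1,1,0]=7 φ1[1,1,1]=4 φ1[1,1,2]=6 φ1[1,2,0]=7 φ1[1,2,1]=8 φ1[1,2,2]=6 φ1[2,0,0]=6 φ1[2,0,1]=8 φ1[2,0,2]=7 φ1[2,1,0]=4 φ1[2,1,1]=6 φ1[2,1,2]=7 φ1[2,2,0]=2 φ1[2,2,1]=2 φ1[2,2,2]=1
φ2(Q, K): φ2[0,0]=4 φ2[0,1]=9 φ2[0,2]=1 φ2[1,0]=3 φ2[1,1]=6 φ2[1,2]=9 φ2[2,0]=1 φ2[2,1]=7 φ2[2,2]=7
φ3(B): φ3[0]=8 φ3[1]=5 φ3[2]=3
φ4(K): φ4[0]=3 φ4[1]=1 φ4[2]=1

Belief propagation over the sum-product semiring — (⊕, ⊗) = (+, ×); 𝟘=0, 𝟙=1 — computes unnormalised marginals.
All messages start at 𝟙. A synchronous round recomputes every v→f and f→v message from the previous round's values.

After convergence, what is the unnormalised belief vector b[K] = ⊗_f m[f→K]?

b[K] = [75384, 66300, 55368]

init: all messages = 𝟙 over 3 values
r1 m[φ0→Q] = [16, 15, 12]
r1 m[φ0→E] = [18, 6, 19]
r1 m[φ1→Q] = [33, 47, 43]
r1 m[φ1→H] = [37, 41, 45]
r1 m[φ1→B] = [40, 39, 44]
r1 m[φ2→Q] = [14, 18, 15]
r1 m[φ2→K] = [8, 22, 17]
r1 m[φ3→B] = [8, 5, 3]
r1 m[φ4→K] = [3, 1, 1]
r1 m[Q→φ0] = [1, 1, 1]
r1 m[Q→φ1] = [1, 1, 1]
r1 m[Q→φ2] = [1, 1, 1]
r1 m[K→φ2] = [1, 1, 1]
r1 m[K→φ4] = [1, 1, 1]
r1 m[H→φ1] = [1, 1, 1]
r1 m[E→φ0] = [1, 1, 1]
r1 m[B→φ1] = [1, 1, 1]
r1 m[B→φ3] = [1, 1, 1]
r2 m[φ0→Q] = [16, 15, 12]
r2 m[φ0→E] = [18, 6, 19]
r2 m[φ1→Q] = [33, 47, 43]
r2 m[φ1→H] = [37, 41, 45]
r2 m[φ1→B] = [40, 39, 44]
r2 m[φ2→Q] = [14, 18, 15]
r2 m[φ2→K] = [8, 22, 17]
r2 m[φ3→B] = [8, 5, 3]
r2 m[φ4→K] = [3, 1, 1]
r2 m[Q→φ0] = [462, 846, 645]
r2 m[Q→φ1] = [224, 270, 180]
r2 m[Q→φ2] = [528, 705, 516]
r2 m[K→φ2] = [3, 1, 1]
r2 m[K→φ4] = [8, 22, 17]
r2 m[H→φ1] = [1, 1, 1]
r2 m[E→φ0] = [1, 1, 1]
r2 m[B→φ1] = [8, 5, 3]
r2 m[B→φ3] = [40, 39, 44]
r3 m[φ0→Q] = [16, 15, 12]
r3 m[φ0→E] = [10767, 4107, 12948]
r3 m[φ1→Q] = [174, 252, 221]
r3 m[φ1→H] = [37772, 47488, 61536]
r3 m[φ1→B] = [9214, 8630, 9978]
r3 m[φ2→Q] = [22, 24, 17]
r3 m[φ2→K] = [4743, 12594, 10485]
r3 m[φ3→B] = [8, 5, 3]
r3 m[φ4→K] = [3, 1, 1]
r3 m[Q→φ0] = [462, 846, 645]
r3 m[Q→φ1] = [224, 270, 180]
r3 m[Q→φ2] = [528, 705, 516]
r3 m[K→φ2] = [3, 1, 1]
r3 m[K→φ4] = [8, 22, 17]
r3 m[H→φ1] = [1, 1, 1]
r3 m[E→φ0] = [1, 1, 1]
r3 m[B→φ1] = [8, 5, 3]
r3 m[B→φ3] = [40, 39, 44]
r4 m[φ0→Q] = [16, 15, 12]
r4 m[φ0→E] = [10767, 4107, 12948]
r4 m[φ1→Q] = [174, 252, 221]
r4 m[φ1→H] = [37772, 47488, 61536]
r4 m[φ1→B] = [9214, 8630, 9978]
r4 m[φ2→Q] = [22, 24, 17]
r4 m[φ2→K] = [4743, 12594, 10485]
r4 m[φ3→B] = [8, 5, 3]
r4 m[φ4→K] = [3, 1, 1]
r4 m[Q→φ0] = [3828, 6048, 3757]
r4 m[Q→φ1] = [352, 360, 204]
r4 m[Q→φ2] = [2784, 3780, 2652]
r4 m[K→φ2] = [3, 1, 1]
r4 m[K→φ4] = [4743, 12594, 10485]
r4 m[H→φ1] = [1, 1, 1]
r4 m[E→φ0] = [1, 1, 1]
r4 m[B→φ1] = [8, 5, 3]
r4 m[B→φ3] = [9214, 8630, 9978]
r5 m[φ0→Q] = [16, 15, 12]
r5 m[φ0→E] = [77429, 29557, 90066]
r5 m[φ1→Q] = [174, 252, 221]
r5 m[φ1→H] = [47932, 62036, 87084]
r5 m[φ1→B] = [12440, 11464, 13404]
r5 m[φ2→Q] = [22, 24, 17]
r5 m[φ2→K] = [25128, 66300, 55368]
r5 m[φ3→B] = [8, 5, 3]
r5 m[φ4→K] = [3, 1, 1]
r5 m[Q→φ0] = [3828, 6048, 3757]
r5 m[Q→φ1] = [352, 360, 204]
r5 m[Q→φ2] = [2784, 3780, 2652]
r5 m[K→φ2] = [3, 1, 1]
r5 m[K→φ4] = [4743, 12594, 10485]
r5 m[H→φ1] = [1, 1, 1]
r5 m[E→φ0] = [1, 1, 1]
r5 m[B→φ1] = [8, 5, 3]
r5 m[B→φ3] = [9214, 8630, 9978]
r6 m[φ0→Q] = [16, 15, 12]
r6 m[φ0→E] = [77429, 29557, 90066]
r6 m[φ1→Q] = [174, 252, 221]
r6 m[φ1→H] = [47932, 62036, 87084]
r6 m[φ1→B] = [12440, 11464, 13404]
r6 m[φ2→Q] = [22, 24, 17]
r6 m[φ2→K] = [25128, 66300, 55368]
r6 m[φ3→B] = [8, 5, 3]
r6 m[φ4→K] = [3, 1, 1]
r6 m[Q→φ0] = [3828, 6048, 3757]
r6 m[Q→φ1] = [352, 360, 204]
r6 m[Q→φ2] = [2784, 3780, 2652]
r6 m[K→φ2] = [3, 1, 1]
r6 m[K→φ4] = [25128, 66300, 55368]
r6 m[H→φ1] = [1, 1, 1]
r6 m[E→φ0] = [1, 1, 1]
r6 m[B→φ1] = [8, 5, 3]
r6 m[B→φ3] = [12440, 11464, 13404]
r7 m[φ0→Q] = [16, 15, 12]
r7 m[φ0→E] = [77429, 29557, 90066]
r7 m[φ1→Q] = [174, 252, 221]
r7 m[φ1→H] = [47932, 62036, 87084]
r7 m[φ1→B] = [12440, 11464, 13404]
r7 m[φ2→Q] = [22, 24, 17]
r7 m[φ2→K] = [25128, 66300, 55368]
r7 m[φ3→B] = [8, 5, 3]
r7 m[φ4→K] = [3, 1, 1]
r7 m[Q→φ0] = [3828, 6048, 3757]
r7 m[Q→φ1] = [352, 360, 204]
r7 m[Q→φ2] = [2784, 3780, 2652]
r7 m[K→φ2] = [3, 1, 1]
r7 m[K→φ4] = [25128, 66300, 55368]
r7 m[H→φ1] = [1, 1, 1]
r7 m[E→φ0] = [1, 1, 1]
r7 m[B→φ1] = [8, 5, 3]
r7 m[B→φ3] = [12440, 11464, 13404]
fixed point reached at round 7
b[K] = ⊗ incoming = [75384, 66300, 55368]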